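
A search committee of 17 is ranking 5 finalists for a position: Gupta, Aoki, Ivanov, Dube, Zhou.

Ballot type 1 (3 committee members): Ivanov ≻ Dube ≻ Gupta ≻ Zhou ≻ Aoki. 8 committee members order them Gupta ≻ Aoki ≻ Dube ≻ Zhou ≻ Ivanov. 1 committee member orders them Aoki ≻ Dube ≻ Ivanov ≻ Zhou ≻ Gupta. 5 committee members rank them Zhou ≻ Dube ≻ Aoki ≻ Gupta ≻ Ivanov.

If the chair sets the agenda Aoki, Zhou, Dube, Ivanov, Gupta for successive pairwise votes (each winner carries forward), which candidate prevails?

Round 1: Aoki vs Zhou — 9–8, Aoki advances.
Round 2: Aoki vs Dube — 9–8, Aoki advances.
Round 3: Aoki vs Ivanov — 14–3, Aoki advances.
Round 4: Aoki vs Gupta — 6–11, Gupta advances.
The agenda winner is Gupta.

Gupta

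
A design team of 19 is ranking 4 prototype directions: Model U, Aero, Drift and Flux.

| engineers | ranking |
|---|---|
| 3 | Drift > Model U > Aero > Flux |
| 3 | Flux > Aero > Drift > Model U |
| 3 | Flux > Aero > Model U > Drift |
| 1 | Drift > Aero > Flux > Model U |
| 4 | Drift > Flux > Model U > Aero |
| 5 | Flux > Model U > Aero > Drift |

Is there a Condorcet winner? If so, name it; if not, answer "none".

Flux

Check each pair by majority over 19 ballots:
Model U vs Aero: Model U wins 12–7.
Model U vs Drift: Drift, 11–8.
Model U–Flux: Flux 16–3.
Aero–Drift: Aero 11–8.
Aero vs Flux: 3+1 = 4 for Aero, 15 for Flux — Flux by 15–4.
Drift vs Flux: Drift is ranked higher on 3+1+4 = 8 ballots, Flux on 11. Flux wins 11–8.
Flux wins every pairwise contest, so Flux is the Condorcet winner.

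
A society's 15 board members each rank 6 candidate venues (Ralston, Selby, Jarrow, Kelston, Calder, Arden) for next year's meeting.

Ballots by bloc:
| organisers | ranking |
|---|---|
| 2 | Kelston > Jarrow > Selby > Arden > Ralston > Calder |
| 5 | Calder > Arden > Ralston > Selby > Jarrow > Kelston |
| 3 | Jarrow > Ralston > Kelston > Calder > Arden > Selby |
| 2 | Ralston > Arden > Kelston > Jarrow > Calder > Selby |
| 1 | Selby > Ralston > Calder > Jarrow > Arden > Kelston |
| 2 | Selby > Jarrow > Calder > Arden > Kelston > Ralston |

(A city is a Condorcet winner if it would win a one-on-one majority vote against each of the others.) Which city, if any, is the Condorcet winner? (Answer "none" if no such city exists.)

Pairwise majorities:
Ralston vs Selby: Ralston, 10–5.
Ralston–Jarrow: Ralston 8–7.
Ralston–Kelston: Ralston 11–4.
Ralston vs Calder: Ralston wins 8–7.
Ralston–Arden: Arden 9–6.
Selby vs Jarrow: Selby, 8–7.
Selby vs Kelston: Selby wins 8–7.
Selby vs Calder: Calder, 10–5.
Selby vs Arden: Arden wins 10–5.
Jarrow vs Kelston: Jarrow, 11–4.
Jarrow vs Calder: Jarrow wins 9–6.
Jarrow vs Arden: Jarrow, 8–7.
Kelston vs Calder: Calder, 8–7.
Kelston–Arden: Arden 10–5.
Calder vs Arden: Calder wins 11–4.
Every city loses at least once (Ralston loses to Arden; Selby loses to Ralston; Jarrow loses to Ralston; Kelston loses to Ralston; Calder loses to Ralston; Arden loses to Jarrow). The majority relation contains the cycle Ralston → Jarrow → Arden → Ralston, so there is no Condorcet winner.

none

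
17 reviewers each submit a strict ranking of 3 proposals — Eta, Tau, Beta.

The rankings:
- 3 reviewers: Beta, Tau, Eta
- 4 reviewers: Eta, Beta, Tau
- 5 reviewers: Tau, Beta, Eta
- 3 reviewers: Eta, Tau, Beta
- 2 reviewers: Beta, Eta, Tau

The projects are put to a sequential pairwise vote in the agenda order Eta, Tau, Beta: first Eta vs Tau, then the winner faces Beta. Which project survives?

Round 1: Eta vs Tau — 9–8, Eta advances.
Round 2: Eta vs Beta — 7–10, Beta advances.
The agenda winner is Beta.

Beta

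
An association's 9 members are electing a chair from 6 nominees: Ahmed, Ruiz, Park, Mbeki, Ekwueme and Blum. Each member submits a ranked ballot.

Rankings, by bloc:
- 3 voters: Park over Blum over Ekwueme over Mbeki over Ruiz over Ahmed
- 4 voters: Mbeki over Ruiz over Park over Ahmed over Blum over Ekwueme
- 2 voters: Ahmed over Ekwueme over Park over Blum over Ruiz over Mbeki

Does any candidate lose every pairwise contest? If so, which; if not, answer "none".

none

Head-to-head results (9 voters):
Ahmed–Ruiz: Ruiz 7–2.
Ahmed vs Park: Park, 7–2.
Ahmed vs Mbeki: Ahmed preferred on 2 ballots; Mbeki wins 7–2.
Ahmed vs Ekwueme: 4+2 = 6 for Ahmed, 3 for Ekwueme — Ahmed by 6–3.
Ahmed–Blum: Ahmed 6–3.
Ruiz–Park: Park 5–4.
Ruiz–Mbeki: Mbeki 7–2.
Ruiz vs Ekwueme: Ruiz preferred on 4 ballots; Ekwueme wins 5–4.
Ruiz vs Blum: 4 for Ruiz, 5 for Blum — Blum by 5–4.
Park vs Mbeki: Park preferred on 3+2 = 5 ballots; Park wins 5–4.
Park vs Ekwueme: 7 to 2, Park.
Park–Blum: Park 9–0.
Mbeki–Ekwueme: Ekwueme 5–4.
Mbeki vs Blum: Blum, 5–4.
Ekwueme vs Blum: Blum wins 7–2.
No candidate is winless: Ahmed beats Ekwueme; Ruiz beats Ahmed; Park beats Ahmed; Mbeki beats Ahmed; Ekwueme beats Ruiz; Blum beats Ruiz. There is no Condorcet loser.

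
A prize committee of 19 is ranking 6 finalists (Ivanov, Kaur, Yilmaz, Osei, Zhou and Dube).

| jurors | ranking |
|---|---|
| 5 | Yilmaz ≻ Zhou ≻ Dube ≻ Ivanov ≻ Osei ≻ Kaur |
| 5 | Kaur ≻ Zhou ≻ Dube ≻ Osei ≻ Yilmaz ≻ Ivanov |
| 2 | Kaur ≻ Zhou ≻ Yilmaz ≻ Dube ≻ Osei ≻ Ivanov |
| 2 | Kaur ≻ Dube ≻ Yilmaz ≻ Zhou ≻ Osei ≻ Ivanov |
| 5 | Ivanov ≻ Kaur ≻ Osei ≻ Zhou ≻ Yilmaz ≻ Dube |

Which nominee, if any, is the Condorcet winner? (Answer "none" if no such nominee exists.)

none

Pairwise majorities:
Ivanov vs Kaur: Ivanov wins 10–9.
Ivanov–Yilmaz: Yilmaz 14–5.
Ivanov vs Osei: Ivanov, 10–9.
Ivanov–Zhou: Zhou 14–5.
Ivanov vs Dube: Dube, 14–5.
Kaur–Yilmaz: Kaur 14–5.
Kaur vs Osei: Kaur, 14–5.
Kaur vs Zhou: Kaur, 14–5.
Kaur vs Dube: Kaur, 14–5.
Yilmaz–Osei: Osei 10–9.
Yilmaz–Zhou: Zhou 12–7.
Yilmaz vs Dube: Yilmaz, 12–7.
Osei–Zhou: Zhou 14–5.
Osei vs Dube: Dube wins 14–5.
Zhou–Dube: Zhou 17–2.
No nominee is unbeaten: Ivanov loses to Yilmaz; Kaur loses to Ivanov; Yilmaz loses to Kaur; Osei loses to Ivanov; Zhou loses to Kaur; Dube loses to Kaur. In particular Ivanov beats Kaur beats Yilmaz beats Ivanov is a majority cycle — no Condorcet winner exists.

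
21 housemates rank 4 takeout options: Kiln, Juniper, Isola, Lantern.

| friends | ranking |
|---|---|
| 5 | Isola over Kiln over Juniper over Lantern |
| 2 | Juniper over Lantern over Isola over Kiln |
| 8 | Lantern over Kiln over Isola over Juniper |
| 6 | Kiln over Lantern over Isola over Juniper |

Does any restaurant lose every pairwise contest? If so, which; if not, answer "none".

Juniper

Pairwise majorities:
Kiln vs Juniper: Kiln wins 19–2.
Kiln–Isola: Kiln 14–7.
Kiln vs Lantern: Kiln preferred on 5+6 = 11 ballots; Kiln wins 11–10.
Juniper vs Isola: Juniper is ranked higher on 2 ballots, Isola on 19. Isola wins 19–2.
Juniper–Lantern: Lantern 14–7.
Isola vs Lantern: Lantern, 16–5.
Juniper is beaten in every head-to-head and is the Condorcet loser.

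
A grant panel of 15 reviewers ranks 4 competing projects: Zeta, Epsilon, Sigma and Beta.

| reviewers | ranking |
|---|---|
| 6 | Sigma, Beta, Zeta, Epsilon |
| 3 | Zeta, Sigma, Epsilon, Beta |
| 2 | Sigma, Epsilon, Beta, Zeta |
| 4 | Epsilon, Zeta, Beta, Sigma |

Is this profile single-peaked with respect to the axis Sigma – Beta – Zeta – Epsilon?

Axis positions: Sigma=1, Beta=2, Zeta=3, Epsilon=4.
Ballot type 1 (peak Sigma at position 1): ranking walks positions 1-2-3-4, expanding outward from the peak — single-peaked.
Ballot type 2: ranking walks positions 3-1-4-2; Sigma is ranked above Beta even though Beta lies between Sigma and the peak Zeta on the axis — preferences dip and rise again. Not single-peaked.
Ballot type 3: ranking walks positions 1-4-2-3; Epsilon is ranked above Beta even though Beta lies between Epsilon and the peak Sigma on the axis — preferences dip and rise again. Not single-peaked.
Ballot type 4 (peak Epsilon at position 4): ranking walks positions 4-3-2-1, expanding outward from the peak — single-peaked.
Ballot type 2 violates single-peakedness, so the profile is not single-peaked on this axis.

no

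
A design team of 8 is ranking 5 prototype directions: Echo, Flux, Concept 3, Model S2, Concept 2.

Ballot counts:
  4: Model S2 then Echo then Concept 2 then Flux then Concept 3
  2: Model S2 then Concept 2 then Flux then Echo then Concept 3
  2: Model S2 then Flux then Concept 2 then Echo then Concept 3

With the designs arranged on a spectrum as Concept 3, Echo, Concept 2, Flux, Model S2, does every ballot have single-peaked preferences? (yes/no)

no

Axis positions: Concept 3=1, Echo=2, Concept 2=3, Flux=4, Model S2=5.
Bloc 1: ranking walks positions 5-2-3-4-1; Echo is ranked above Flux even though Flux lies between Echo and the peak Model S2 on the axis — preferences dip and rise again. Not single-peaked.
Bloc 2: ranking walks positions 5-3-4-2-1; Concept 2 is ranked above Flux even though Flux lies between Concept 2 and the peak Model S2 on the axis — preferences dip and rise again. Not single-peaked.
Bloc 3 (peak Model S2 at position 5): ranking walks positions 5-4-3-2-1, expanding outward from the peak — single-peaked.
Bloc 1 violates single-peakedness, so the profile is not single-peaked on this axis.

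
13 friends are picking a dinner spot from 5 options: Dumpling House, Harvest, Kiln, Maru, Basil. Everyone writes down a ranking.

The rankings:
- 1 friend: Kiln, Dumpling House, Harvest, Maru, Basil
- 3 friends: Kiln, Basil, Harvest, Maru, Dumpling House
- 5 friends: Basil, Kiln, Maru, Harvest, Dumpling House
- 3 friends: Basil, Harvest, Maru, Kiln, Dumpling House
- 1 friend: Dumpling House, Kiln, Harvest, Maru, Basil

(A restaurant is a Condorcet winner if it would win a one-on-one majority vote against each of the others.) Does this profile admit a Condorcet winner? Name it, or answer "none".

Check each pair by majority over 13 ballots:
Dumpling House–Harvest: Harvest 11–2.
Dumpling House vs Kiln: Kiln wins 12–1.
Dumpling House vs Maru: Maru, 11–2.
Dumpling House–Basil: Basil 11–2.
Harvest vs Kiln: Kiln wins 10–3.
Harvest vs Maru: Harvest wins 8–5.
Harvest–Basil: Basil 11–2.
Kiln–Maru: Kiln 10–3.
Kiln–Basil: Basil 8–5.
Maru–Basil: Basil 11–2.
Basil beats each of Dumpling House, Harvest, Kiln, Maru — Basil is the Condorcet winner.

Basil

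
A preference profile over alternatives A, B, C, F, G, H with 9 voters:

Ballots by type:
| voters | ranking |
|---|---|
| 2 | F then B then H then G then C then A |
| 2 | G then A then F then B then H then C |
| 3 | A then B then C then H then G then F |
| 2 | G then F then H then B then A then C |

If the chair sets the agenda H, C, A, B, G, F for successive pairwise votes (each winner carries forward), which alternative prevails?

G

Round 1: H vs C — 6–3, H advances.
Round 2: H vs A — 4–5, A advances.
Round 3: A vs B — 5–4, A advances.
Round 4: A vs G — 3–6, G advances.
Round 5: G vs F — 7–2, G advances.
G survives the agenda.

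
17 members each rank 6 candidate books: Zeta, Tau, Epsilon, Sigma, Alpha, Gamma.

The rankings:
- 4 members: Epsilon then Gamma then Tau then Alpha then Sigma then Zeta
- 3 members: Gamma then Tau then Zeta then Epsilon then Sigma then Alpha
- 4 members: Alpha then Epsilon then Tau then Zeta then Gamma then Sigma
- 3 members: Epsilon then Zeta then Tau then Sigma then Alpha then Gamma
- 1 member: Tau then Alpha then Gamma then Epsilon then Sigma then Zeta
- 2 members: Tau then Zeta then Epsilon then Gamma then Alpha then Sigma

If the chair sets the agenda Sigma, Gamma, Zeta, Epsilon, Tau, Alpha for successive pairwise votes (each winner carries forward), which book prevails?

Epsilon

Round 1: Sigma vs Gamma — 3–14, Gamma advances.
Round 2: Gamma vs Zeta — 8–9, Zeta advances.
Round 3: Zeta vs Epsilon — 5–12, Epsilon advances.
Round 4: Epsilon vs Tau — 11–6, Epsilon advances.
Round 5: Epsilon vs Alpha — 12–5, Epsilon advances.
The agenda winner is Epsilon.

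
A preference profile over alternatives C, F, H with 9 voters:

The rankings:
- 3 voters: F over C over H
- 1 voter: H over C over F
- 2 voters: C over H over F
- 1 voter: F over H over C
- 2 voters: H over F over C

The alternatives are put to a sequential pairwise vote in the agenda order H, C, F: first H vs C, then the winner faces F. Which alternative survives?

F

Round 1: H vs C — 4–5, C advances.
Round 2: C vs F — 3–6, F advances.
F survives the agenda.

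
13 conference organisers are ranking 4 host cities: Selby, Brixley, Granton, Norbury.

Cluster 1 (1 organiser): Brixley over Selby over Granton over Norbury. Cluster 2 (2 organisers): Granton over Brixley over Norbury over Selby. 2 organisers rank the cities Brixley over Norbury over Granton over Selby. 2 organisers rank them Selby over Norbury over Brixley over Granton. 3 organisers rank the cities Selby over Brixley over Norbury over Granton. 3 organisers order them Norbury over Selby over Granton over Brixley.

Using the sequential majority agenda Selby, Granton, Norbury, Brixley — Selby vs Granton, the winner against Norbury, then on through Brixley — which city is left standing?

Brixley

Round 1: Selby vs Granton — 9–4, Selby advances.
Round 2: Selby vs Norbury — 6–7, Norbury advances.
Round 3: Norbury vs Brixley — 5–8, Brixley advances.
The agenda winner is Brixley.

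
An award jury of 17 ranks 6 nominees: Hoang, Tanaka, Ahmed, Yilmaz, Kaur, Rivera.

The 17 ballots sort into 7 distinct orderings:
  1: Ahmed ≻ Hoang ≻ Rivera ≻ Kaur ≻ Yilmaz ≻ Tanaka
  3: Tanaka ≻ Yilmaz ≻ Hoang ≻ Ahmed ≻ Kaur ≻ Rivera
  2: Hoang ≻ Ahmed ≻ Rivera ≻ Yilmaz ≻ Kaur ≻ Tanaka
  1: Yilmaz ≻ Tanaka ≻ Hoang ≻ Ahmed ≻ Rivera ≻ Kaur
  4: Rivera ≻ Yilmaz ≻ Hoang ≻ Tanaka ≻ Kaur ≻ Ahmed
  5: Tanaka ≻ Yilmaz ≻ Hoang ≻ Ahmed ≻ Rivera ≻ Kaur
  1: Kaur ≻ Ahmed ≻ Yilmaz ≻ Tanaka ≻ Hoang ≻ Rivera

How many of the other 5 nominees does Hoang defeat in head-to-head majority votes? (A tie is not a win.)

3

Hoang against each rival (17 jurors):
Hoang vs Tanaka: Tanaka, 10–7.
Hoang vs Ahmed: Hoang wins 15–2.
Hoang vs Yilmaz: 3 to 14, Yilmaz.
Hoang vs Kaur: 16 to 1, Hoang.
Hoang vs Rivera: 13 to 4, Hoang.
Hoang beats Ahmed, Kaur, Rivera; loses to Tanaka, Yilmaz — 3 pairwise wins.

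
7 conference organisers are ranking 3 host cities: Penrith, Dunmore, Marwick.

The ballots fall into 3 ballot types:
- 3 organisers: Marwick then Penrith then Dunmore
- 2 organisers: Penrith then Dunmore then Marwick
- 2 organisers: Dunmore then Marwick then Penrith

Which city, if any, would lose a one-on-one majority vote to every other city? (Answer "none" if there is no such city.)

none

Head-to-head results (7 organisers):
Penrith vs Dunmore: Penrith preferred on 3+2 = 5 ballots; Penrith wins 5–2.
Penrith vs Marwick: Penrith preferred on 2 ballots; Marwick wins 5–2.
Dunmore vs Marwick: Dunmore preferred on 2+2 = 4 ballots; Dunmore wins 4–3.
No city is winless: Penrith beats Dunmore; Dunmore beats Marwick; Marwick beats Penrith. There is no Condorcet loser.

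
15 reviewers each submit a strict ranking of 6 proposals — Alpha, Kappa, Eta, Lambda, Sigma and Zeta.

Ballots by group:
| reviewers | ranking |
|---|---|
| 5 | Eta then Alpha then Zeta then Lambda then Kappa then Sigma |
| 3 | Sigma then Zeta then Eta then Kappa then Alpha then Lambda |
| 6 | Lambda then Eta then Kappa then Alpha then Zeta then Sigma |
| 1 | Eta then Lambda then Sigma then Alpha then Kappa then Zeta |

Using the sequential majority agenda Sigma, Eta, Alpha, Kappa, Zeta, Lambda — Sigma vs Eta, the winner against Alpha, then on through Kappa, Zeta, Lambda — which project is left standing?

Round 1: Sigma vs Eta — 3–12, Eta advances.
Round 2: Eta vs Alpha — 15–0, Eta advances.
Round 3: Eta vs Kappa — 15–0, Eta advances.
Round 4: Eta vs Zeta — 12–3, Eta advances.
Round 5: Eta vs Lambda — 9–6, Eta advances.
The agenda winner is Eta.

Eta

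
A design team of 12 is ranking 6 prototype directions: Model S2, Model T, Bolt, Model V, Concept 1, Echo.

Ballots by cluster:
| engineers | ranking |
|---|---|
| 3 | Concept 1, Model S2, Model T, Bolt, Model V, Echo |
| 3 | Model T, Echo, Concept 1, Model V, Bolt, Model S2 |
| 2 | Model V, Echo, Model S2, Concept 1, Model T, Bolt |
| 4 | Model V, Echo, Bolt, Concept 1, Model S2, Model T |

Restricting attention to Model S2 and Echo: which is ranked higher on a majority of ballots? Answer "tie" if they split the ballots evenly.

Ballots ranking Model S2 above Echo: 3.
Ballots ranking Echo above Model S2: 12 − 3 = 9.
Echo wins the head-to-head 9–3.

Echo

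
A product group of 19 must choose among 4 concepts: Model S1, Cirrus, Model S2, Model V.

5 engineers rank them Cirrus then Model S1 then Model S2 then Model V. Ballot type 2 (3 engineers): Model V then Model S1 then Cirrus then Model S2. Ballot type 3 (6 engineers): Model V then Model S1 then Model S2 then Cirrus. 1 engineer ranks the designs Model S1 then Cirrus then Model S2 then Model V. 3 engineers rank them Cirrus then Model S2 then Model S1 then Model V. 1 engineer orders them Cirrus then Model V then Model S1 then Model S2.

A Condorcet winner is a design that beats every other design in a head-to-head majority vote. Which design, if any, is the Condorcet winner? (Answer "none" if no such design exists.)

Check each pair by majority over 19 ballots:
Model S1 vs Cirrus: Model S1, 10–9.
Model S1 vs Model S2: Model S1 is ranked higher on 5+3+6+1+1 = 16 ballots, Model S2 on 3. Model S1 wins 16–3.
Model S1 vs Model V: 5+1+3 = 9 for Model S1, 10 for Model V — Model V by 10–9.
Cirrus vs Model S2: Cirrus, 13–6.
Cirrus–Model V: Cirrus 10–9.
Model S2 vs Model V: Model V, 10–9.
Every design loses at least once (Model S1 loses to Model V; Cirrus loses to Model S1; Model S2 loses to Model S1; Model V loses to Cirrus). The majority relation contains the cycle Model S1 → Cirrus → Model V → Model S1, so there is no Condorcet winner.

none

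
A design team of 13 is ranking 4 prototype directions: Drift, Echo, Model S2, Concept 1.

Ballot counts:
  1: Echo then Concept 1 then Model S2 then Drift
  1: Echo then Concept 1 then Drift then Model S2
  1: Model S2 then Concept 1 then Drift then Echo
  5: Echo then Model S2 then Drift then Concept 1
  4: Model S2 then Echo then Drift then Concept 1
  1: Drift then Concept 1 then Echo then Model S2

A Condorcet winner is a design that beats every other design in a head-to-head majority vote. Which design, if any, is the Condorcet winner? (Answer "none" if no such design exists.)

Check each pair by majority over 13 ballots:
Drift vs Echo: Drift is ranked higher on 1+1 = 2 ballots, Echo on 11. Echo wins 11–2.
Drift vs Model S2: Drift preferred on 1+1 = 2 ballots; Model S2 wins 11–2.
Drift vs Concept 1: Drift preferred on 5+4+1 = 10 ballots; Drift wins 10–3.
Echo vs Model S2: 8 to 5, Echo.
Echo vs Concept 1: 11 to 2, Echo.
Model S2 vs Concept 1: Model S2 preferred on 1+5+4 = 10 ballots; Model S2 wins 10–3.
Echo wins every pairwise contest, so Echo is the Condorcet winner.

Echo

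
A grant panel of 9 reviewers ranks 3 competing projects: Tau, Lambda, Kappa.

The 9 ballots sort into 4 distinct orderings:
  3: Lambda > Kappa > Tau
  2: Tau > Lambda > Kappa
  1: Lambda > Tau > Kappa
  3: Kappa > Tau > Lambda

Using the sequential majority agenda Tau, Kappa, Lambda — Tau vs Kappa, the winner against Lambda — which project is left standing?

Round 1: Tau vs Kappa — 3–6, Kappa advances.
Round 2: Kappa vs Lambda — 3–6, Lambda advances.
Lambda survives the agenda.

Lambda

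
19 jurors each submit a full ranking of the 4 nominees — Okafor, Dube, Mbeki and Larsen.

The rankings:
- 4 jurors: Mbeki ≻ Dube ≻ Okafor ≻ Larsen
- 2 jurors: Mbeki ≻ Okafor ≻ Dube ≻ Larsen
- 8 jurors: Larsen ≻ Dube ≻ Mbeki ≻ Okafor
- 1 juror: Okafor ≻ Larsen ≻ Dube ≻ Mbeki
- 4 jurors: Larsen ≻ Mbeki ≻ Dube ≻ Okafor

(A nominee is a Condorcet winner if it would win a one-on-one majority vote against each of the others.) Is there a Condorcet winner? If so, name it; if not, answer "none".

Larsen

Pairwise majorities:
Okafor–Dube: Dube 16–3.
Okafor vs Mbeki: Mbeki wins 18–1.
Okafor–Larsen: Larsen 12–7.
Dube vs Mbeki: Mbeki, 10–9.
Dube vs Larsen: Larsen, 13–6.
Mbeki vs Larsen: Larsen, 13–6.
Larsen wins every pairwise contest, so Larsen is the Condorcet winner.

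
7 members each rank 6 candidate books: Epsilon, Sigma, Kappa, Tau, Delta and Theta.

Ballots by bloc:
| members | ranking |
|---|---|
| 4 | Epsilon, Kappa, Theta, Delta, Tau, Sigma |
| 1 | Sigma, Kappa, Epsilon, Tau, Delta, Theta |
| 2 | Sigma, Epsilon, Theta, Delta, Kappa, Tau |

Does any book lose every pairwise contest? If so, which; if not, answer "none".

Head-to-head results (7 members):
Epsilon vs Sigma: 4 to 3, Epsilon.
Epsilon vs Kappa: Epsilon, 6–1.
Epsilon vs Tau: Epsilon is ranked higher on 4+1+2 = 7 ballots, Tau on 0. Epsilon wins 7–0.
Epsilon vs Delta: Epsilon, 7–0.
Epsilon–Theta: Epsilon 7–0.
Sigma–Kappa: Kappa 4–3.
Sigma–Tau: Tau 4–3.
Sigma vs Delta: Sigma is ranked higher on 1+2 = 3 ballots, Delta on 4. Delta wins 4–3.
Sigma–Theta: Theta 4–3.
Kappa vs Tau: 7 to 0, Kappa.
Kappa vs Delta: Kappa preferred on 4+1 = 5 ballots; Kappa wins 5–2.
Kappa vs Theta: Kappa wins 5–2.
Tau–Delta: Delta 6–1.
Tau vs Theta: Theta wins 6–1.
Delta vs Theta: 1 for Delta, 6 for Theta — Theta by 6–1.
Sigma loses to every other book — it is the Condorcet loser.

Sigma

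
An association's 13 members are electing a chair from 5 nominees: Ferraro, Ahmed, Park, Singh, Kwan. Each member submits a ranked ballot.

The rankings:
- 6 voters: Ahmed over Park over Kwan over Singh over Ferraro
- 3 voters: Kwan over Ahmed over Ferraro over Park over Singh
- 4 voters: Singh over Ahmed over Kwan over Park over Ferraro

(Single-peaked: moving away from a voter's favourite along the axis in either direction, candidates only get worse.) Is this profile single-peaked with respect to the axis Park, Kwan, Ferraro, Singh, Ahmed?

no

Axis positions: Park=1, Kwan=2, Ferraro=3, Singh=4, Ahmed=5.
Ballot type 1: ranking walks positions 5-1-2-4-3; Park is ranked above Singh even though Singh lies between Park and the peak Ahmed on the axis — preferences dip and rise again. Not single-peaked.
Ballot type 2: ranking walks positions 2-5-3-1-4; Ahmed is ranked above Ferraro even though Ferraro lies between Ahmed and the peak Kwan on the axis — preferences dip and rise again. Not single-peaked.
Ballot type 3: ranking walks positions 4-5-2-1-3; Kwan is ranked above Ferraro even though Ferraro lies between Kwan and the peak Singh on the axis — preferences dip and rise again. Not single-peaked.
Ballot type 1 violates single-peakedness, so the profile is not single-peaked on this axis.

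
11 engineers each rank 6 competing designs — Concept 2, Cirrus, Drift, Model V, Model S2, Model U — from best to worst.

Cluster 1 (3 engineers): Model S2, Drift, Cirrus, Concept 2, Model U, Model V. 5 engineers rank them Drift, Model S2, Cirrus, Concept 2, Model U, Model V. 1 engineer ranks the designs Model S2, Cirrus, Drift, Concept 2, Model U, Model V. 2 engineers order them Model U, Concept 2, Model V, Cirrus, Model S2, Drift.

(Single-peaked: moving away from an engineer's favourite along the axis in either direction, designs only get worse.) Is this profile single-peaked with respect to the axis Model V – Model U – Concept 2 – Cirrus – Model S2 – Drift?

Axis positions: Model V=1, Model U=2, Concept 2=3, Cirrus=4, Model S2=5, Drift=6.
Cluster 1 (peak Model S2 at position 5): ranking walks positions 5-6-4-3-2-1, expanding outward from the peak — single-peaked.
Cluster 2 (peak Drift at position 6): ranking walks positions 6-5-4-3-2-1, expanding outward from the peak — single-peaked.
Cluster 3 (peak Model S2 at position 5): ranking walks positions 5-4-6-3-2-1, expanding outward from the peak — single-peaked.
Cluster 4 (peak Model U at position 2): ranking walks positions 2-3-1-4-5-6, expanding outward from the peak — single-peaked.
Every ranking is single-peaked on this axis.

yes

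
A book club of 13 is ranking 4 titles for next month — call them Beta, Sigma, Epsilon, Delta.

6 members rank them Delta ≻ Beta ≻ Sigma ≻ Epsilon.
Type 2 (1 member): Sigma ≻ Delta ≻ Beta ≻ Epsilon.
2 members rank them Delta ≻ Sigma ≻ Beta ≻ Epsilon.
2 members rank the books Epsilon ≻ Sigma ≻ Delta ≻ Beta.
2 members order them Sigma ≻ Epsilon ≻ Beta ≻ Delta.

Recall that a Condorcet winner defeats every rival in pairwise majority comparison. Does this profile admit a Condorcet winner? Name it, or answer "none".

Delta

Check each pair by majority over 13 ballots:
Beta vs Sigma: Beta preferred on 6 ballots; Sigma wins 7–6.
Beta vs Epsilon: 9 to 4, Beta.
Beta vs Delta: 2 to 11, Delta.
Sigma vs Epsilon: Sigma is ranked higher on 6+1+2+2 = 11 ballots, Epsilon on 2. Sigma wins 11–2.
Sigma vs Delta: Sigma is ranked higher on 1+2+2 = 5 ballots, Delta on 8. Delta wins 8–5.
Epsilon vs Delta: Epsilon preferred on 2+2 = 4 ballots; Delta wins 9–4.
Delta wins every pairwise contest, so Delta is the Condorcet winner.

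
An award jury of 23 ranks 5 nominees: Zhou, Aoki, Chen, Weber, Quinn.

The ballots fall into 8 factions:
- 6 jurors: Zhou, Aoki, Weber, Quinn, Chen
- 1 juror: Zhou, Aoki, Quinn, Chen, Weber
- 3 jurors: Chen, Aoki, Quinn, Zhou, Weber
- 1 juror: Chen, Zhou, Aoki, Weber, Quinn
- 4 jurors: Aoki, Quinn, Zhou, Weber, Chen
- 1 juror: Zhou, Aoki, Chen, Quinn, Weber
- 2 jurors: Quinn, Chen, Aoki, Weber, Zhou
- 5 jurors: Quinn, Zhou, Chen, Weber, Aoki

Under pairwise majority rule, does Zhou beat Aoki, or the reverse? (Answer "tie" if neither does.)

Ballots ranking Zhou above Aoki: 6 + 1 + 1 + 1 + 5 = 14.
Ballots ranking Aoki above Zhou: 23 − 14 = 9.
Zhou wins the head-to-head 14–9.

Zhou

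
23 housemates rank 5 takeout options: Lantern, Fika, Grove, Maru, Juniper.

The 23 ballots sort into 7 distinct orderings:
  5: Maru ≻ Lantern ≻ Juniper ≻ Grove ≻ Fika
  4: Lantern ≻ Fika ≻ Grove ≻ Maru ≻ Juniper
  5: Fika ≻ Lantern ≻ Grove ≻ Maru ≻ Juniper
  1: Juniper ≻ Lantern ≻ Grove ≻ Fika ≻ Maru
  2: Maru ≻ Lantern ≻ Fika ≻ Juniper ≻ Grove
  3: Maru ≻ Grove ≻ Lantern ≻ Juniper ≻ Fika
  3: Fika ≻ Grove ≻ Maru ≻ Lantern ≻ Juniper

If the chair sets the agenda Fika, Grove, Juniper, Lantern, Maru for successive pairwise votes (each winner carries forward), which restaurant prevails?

Maru

Round 1: Fika vs Grove — 14–9, Fika advances.
Round 2: Fika vs Juniper — 14–9, Fika advances.
Round 3: Fika vs Lantern — 8–15, Lantern advances.
Round 4: Lantern vs Maru — 10–13, Maru advances.
The agenda winner is Maru.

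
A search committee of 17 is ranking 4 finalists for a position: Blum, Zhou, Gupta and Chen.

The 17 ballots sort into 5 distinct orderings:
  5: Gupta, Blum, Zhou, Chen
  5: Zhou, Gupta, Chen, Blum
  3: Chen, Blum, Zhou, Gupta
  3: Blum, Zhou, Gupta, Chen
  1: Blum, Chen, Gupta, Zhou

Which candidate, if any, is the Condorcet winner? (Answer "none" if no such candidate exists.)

Check each pair by majority over 17 ballots:
Blum–Zhou: Blum 12–5.
Blum vs Gupta: Gupta wins 10–7.
Blum vs Chen: Blum, 9–8.
Zhou vs Gupta: Zhou, 11–6.
Zhou–Chen: Zhou 13–4.
Gupta–Chen: Gupta 13–4.
Each candidate drops at least one matchup (Blum loses to Gupta; Zhou loses to Blum; Gupta loses to Zhou; Chen loses to Blum); the cycle Blum → Zhou → Gupta → Blum rules out a Condorcet winner.

none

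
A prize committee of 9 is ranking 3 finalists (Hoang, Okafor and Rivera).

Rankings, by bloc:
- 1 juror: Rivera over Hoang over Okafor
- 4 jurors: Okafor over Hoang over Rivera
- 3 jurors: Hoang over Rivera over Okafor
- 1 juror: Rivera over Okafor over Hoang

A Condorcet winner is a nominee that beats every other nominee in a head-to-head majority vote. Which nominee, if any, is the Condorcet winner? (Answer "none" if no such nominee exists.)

none

Check each pair by majority over 9 ballots:
Hoang–Okafor: Okafor 5–4.
Hoang vs Rivera: Hoang, 7–2.
Okafor vs Rivera: 4 for Okafor, 5 for Rivera — Rivera by 5–4.
Each nominee drops at least one matchup (Hoang loses to Okafor; Okafor loses to Rivera; Rivera loses to Hoang); the cycle Hoang → Rivera → Okafor → Hoang rules out a Condorcet winner.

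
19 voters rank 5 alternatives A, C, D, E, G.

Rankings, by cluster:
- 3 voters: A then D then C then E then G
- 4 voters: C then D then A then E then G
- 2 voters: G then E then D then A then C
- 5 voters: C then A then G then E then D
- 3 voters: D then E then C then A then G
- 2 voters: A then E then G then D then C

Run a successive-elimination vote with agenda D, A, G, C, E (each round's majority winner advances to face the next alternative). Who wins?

C

Round 1: D vs A — 9–10, A advances.
Round 2: A vs G — 17–2, A advances.
Round 3: A vs C — 7–12, C advances.
Round 4: C vs E — 12–7, C advances.
The agenda winner is C.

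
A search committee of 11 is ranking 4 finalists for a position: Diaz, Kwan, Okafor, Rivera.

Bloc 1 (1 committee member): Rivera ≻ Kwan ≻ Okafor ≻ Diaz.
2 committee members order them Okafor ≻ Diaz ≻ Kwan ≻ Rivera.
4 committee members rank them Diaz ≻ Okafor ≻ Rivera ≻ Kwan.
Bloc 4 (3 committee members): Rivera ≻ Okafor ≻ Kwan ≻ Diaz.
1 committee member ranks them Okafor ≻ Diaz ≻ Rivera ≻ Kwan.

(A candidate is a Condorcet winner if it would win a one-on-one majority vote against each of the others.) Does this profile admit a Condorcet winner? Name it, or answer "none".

Okafor

Head-to-head results (11 committee members):
Diaz vs Kwan: Diaz preferred on 2+4+1 = 7 ballots; Diaz wins 7–4.
Diaz vs Okafor: 4 for Diaz, 7 for Okafor — Okafor by 7–4.
Diaz vs Rivera: Diaz preferred on 2+4+1 = 7 ballots; Diaz wins 7–4.
Kwan vs Okafor: 1 for Kwan, 10 for Okafor — Okafor by 10–1.
Kwan vs Rivera: 2 for Kwan, 9 for Rivera — Rivera by 9–2.
Okafor vs Rivera: Okafor preferred on 2+4+1 = 7 ballots; Okafor wins 7–4.
Okafor defeats every rival head-to-head and is the Condorcet winner.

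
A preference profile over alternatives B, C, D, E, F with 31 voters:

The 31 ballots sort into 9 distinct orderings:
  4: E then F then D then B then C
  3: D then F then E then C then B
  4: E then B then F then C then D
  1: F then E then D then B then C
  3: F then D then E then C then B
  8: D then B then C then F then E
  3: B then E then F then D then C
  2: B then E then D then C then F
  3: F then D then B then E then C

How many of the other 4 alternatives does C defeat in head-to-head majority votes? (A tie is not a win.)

C against each rival (31 voters):
C vs B: B wins 25–6.
C–D: D 27–4.
C vs E: C is ranked higher on 8 ballots, E on 23. E wins 23–8.
C–F: F 21–10.
C beats no one; loses to B, D, E, F — 0 pairwise wins.

0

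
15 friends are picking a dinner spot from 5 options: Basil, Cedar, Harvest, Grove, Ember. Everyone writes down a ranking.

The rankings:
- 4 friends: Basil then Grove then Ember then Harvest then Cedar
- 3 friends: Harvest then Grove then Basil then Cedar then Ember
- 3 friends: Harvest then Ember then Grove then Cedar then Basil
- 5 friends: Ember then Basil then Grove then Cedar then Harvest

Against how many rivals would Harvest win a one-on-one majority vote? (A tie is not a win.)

Harvest against each rival (15 friends):
Harvest–Basil: Basil 9–6.
Harvest vs Cedar: 4+3+3 = 10 for Harvest, 5 for Cedar — Harvest by 10–5.
Harvest vs Grove: Grove, 9–6.
Harvest vs Ember: Ember wins 9–6.
Harvest beats Cedar; loses to Basil, Grove, Ember — 1 pairwise win.

1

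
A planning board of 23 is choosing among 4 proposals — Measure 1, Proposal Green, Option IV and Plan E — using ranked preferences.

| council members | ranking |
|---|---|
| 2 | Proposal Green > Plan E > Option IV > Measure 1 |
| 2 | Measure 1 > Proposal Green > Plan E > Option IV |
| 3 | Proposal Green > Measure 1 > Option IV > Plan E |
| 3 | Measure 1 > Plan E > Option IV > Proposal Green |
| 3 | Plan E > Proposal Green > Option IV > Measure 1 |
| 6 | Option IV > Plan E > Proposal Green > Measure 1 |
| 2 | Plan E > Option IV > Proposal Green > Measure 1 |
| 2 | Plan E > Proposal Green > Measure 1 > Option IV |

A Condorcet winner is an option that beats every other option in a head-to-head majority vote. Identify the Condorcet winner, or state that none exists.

Check each pair by majority over 23 ballots:
Measure 1 vs Proposal Green: Proposal Green wins 18–5.
Measure 1 vs Option IV: Option IV, 13–10.
Measure 1 vs Plan E: Plan E, 15–8.
Proposal Green vs Option IV: Proposal Green, 12–11.
Proposal Green vs Plan E: Plan E wins 16–7.
Option IV vs Plan E: Plan E, 14–9.
Plan E wins every pairwise contest, so Plan E is the Condorcet winner.

Plan E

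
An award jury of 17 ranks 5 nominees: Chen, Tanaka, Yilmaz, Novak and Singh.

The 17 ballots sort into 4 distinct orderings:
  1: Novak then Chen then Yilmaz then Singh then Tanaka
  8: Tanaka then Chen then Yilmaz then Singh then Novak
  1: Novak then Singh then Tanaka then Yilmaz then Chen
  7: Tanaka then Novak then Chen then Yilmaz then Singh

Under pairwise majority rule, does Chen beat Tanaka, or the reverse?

Tanaka

Ballots ranking Chen above Tanaka: 1.
Ballots ranking Tanaka above Chen: 17 − 1 = 16.
Tanaka wins the head-to-head 16–1.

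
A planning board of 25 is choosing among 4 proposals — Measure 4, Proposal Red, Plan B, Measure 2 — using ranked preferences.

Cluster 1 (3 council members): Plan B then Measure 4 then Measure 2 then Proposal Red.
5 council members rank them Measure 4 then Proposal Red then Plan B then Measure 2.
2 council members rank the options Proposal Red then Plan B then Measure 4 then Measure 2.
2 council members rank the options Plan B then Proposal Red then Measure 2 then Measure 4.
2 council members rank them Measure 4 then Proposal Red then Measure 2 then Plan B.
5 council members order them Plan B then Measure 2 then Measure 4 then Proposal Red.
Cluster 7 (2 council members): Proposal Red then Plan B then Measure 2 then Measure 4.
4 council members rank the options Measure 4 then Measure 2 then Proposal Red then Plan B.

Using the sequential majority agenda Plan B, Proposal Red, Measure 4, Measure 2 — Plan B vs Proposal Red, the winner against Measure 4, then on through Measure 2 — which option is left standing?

Measure 4

Round 1: Plan B vs Proposal Red — 10–15, Proposal Red advances.
Round 2: Proposal Red vs Measure 4 — 6–19, Measure 4 advances.
Round 3: Measure 4 vs Measure 2 — 16–9, Measure 4 advances.
The agenda winner is Measure 4.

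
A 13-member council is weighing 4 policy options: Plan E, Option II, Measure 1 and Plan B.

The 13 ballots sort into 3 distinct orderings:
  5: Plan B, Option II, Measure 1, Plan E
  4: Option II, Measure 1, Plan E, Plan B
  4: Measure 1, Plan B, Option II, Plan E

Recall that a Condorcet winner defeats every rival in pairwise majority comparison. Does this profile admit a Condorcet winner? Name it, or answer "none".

none

Pairwise majorities:
Plan E vs Option II: Option II, 13–0.
Plan E–Measure 1: Measure 1 13–0.
Plan E–Plan B: Plan B 9–4.
Option II vs Measure 1: Option II wins 9–4.
Option II–Plan B: Plan B 9–4.
Measure 1 vs Plan B: Measure 1, 8–5.
Every option loses at least once (Plan E loses to Option II; Option II loses to Plan B; Measure 1 loses to Option II; Plan B loses to Measure 1). The majority relation contains the cycle Option II > Measure 1 > Plan B > Option II, so there is no Condorcet winner.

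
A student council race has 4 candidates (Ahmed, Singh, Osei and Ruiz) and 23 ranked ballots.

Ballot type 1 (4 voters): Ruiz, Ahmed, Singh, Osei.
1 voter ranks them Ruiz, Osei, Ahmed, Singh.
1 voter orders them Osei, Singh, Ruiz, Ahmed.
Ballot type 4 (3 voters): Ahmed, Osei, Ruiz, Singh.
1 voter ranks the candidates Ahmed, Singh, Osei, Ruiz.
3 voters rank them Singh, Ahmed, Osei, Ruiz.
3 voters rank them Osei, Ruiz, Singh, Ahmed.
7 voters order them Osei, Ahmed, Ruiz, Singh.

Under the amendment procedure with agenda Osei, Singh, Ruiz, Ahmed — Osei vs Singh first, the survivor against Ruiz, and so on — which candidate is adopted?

Osei

Round 1: Osei vs Singh — 15–8, Osei advances.
Round 2: Osei vs Ruiz — 18–5, Osei advances.
Round 3: Osei vs Ahmed — 12–11, Osei advances.
Osei survives the agenda.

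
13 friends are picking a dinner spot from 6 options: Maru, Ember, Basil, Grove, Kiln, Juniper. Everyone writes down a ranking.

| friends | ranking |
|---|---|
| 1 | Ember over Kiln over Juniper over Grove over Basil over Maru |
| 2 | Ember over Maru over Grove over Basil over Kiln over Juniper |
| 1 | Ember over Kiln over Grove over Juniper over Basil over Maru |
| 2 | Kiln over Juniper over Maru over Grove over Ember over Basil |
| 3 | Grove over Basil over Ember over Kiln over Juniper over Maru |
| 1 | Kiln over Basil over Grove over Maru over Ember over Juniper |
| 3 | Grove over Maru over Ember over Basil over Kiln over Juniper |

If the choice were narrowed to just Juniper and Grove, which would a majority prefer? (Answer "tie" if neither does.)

Ballots ranking Juniper above Grove: 1 + 2 = 3.
Ballots ranking Grove above Juniper: 13 − 3 = 10.
Grove wins the head-to-head 10–3.

Grove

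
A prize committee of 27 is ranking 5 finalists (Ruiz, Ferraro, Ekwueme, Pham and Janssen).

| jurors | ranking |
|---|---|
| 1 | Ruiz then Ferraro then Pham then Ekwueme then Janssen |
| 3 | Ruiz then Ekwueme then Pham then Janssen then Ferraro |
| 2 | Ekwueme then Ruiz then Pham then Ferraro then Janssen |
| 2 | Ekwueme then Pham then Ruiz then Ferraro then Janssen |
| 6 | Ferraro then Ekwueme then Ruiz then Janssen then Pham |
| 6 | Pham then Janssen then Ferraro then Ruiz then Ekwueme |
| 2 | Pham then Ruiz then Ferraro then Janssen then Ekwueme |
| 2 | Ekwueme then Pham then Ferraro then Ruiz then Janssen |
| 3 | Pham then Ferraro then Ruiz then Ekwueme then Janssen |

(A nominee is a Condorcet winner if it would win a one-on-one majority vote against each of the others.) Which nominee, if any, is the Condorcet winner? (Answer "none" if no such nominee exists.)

none

Check each pair by majority over 27 ballots:
Ruiz vs Ferraro: Ruiz preferred on 1+3+2+2+2 = 10 ballots; Ferraro wins 17–10.
Ruiz vs Ekwueme: Ruiz preferred on 1+3+6+2+3 = 15 ballots; Ruiz wins 15–12.
Ruiz vs Pham: 12 to 15, Pham.
Ruiz vs Janssen: Ruiz is ranked higher on 21 ballots, Janssen on 6. Ruiz wins 21–6.
Ferraro vs Ekwueme: 1+6+6+2+3 = 18 for Ferraro, 9 for Ekwueme — Ferraro by 18–9.
Ferraro vs Pham: Ferraro is ranked higher on 1+6 = 7 ballots, Pham on 20. Pham wins 20–7.
Ferraro vs Janssen: Ferraro is ranked higher on 18 ballots, Janssen on 9. Ferraro wins 18–9.
Ekwueme vs Pham: 15 to 12, Ekwueme.
Ekwueme vs Janssen: 19 for Ekwueme, 8 for Janssen — Ekwueme by 19–8.
Pham vs Janssen: 21 for Pham, 6 for Janssen — Pham by 21–6.
Every nominee loses at least once (Ruiz loses to Ferraro; Ferraro loses to Pham; Ekwueme loses to Ruiz; Pham loses to Ekwueme; Janssen loses to Ruiz). The majority relation contains the cycle Ruiz beats Ekwueme beats Pham beats Ruiz, so there is no Condorcet winner.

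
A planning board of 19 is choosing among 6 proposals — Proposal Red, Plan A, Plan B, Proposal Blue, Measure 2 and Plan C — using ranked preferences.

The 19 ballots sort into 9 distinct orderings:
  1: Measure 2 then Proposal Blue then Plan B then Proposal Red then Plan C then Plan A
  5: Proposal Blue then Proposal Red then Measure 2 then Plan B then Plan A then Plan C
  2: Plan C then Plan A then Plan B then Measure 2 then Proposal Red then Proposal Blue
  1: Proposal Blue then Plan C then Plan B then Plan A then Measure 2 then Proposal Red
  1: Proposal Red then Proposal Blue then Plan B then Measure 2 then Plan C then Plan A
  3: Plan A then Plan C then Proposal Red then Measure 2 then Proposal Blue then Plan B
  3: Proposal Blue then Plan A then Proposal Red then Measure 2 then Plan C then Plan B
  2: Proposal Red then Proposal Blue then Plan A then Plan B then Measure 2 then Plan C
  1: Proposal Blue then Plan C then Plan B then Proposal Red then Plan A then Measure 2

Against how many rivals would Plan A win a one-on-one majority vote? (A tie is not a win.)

3

Plan A against each rival (19 council members):
Plan A vs Proposal Red: Proposal Red wins 10–9.
Plan A vs Plan B: Plan A preferred on 2+3+3+2 = 10 ballots; Plan A wins 10–9.
Plan A–Proposal Blue: Proposal Blue 14–5.
Plan A vs Measure 2: Plan A, 12–7.
Plan A–Plan C: Plan A 13–6.
Plan A beats Plan B, Measure 2, Plan C; loses to Proposal Red, Proposal Blue — 3 pairwise wins.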